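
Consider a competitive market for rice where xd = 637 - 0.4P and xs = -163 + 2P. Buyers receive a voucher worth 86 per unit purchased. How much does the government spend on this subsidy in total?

Government cost = 137342/3

Pre-subsidy: 637 - 0.4P = -163 + 2P gives P* = 1000/3, x* = 1511/3.
With the rebate, buyers effectively pay Pb = Ps − 86, where Ps is the price sellers receive.
Demand in terms of Ps becomes xd = 637 − 0.4(Ps − 86) = 671.4 - 0.4Ps. Setting this equal to supply: 671.4 - 0.4Ps = -163 + 2Ps, so Ps = 1043/3.
Buyers pay Pb = 1043/3 − 86 = 785/3; x' = -163 + 2·(1043/3) = 1597/3.
Government outlay = subsidy × quantity = 86 × 1597/3 = 137342/3.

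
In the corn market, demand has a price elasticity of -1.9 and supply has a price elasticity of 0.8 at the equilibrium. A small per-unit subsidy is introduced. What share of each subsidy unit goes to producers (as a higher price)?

Producer share = 19/27

For a small subsidy around the equilibrium, the benefit split depends on the relative slopes, which at a point are proportional to the elasticities.
Buyer share = εs/(εs + |εd|) = 0.8/(0.8 + 1.9) = 8/27; seller share = |εd|/(εs + |εd|) = 19/27.
So producers capture 19/27 of the subsidy.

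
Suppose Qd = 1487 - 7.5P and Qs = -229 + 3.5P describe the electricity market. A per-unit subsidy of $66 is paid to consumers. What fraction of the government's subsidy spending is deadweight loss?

DWL / government spending = 315/1898

Pre-subsidy: 1487 - 7.5P = -229 + 3.5P gives P* = 156, Q* = 317.
With the rebate, buyers effectively pay Pb = Ps − 66, where Ps is the price sellers receive.
Demand in terms of Ps becomes Qd = 1487 − 7.5(Ps − 66) = 1982 - 7.5Ps. Setting this equal to supply: 1982 - 7.5Ps = -229 + 3.5Ps, so Ps = 201.
Buyers pay Pb = 201 − 66 = 135; Q' = -229 + 3.5·201 = 474.5.
ΔCS = ½(317 + 474.5)(156 − 135) = 8310.75; ΔPS = ½(317 + 474.5)(201 − 156) = 17808.75.
Government spending = 66 × 474.5 = 31317.
DWL = ½ × 66 × (474.5 − 317) = 5197.5; fraction = 5197.5 / 31317 = 315/1898.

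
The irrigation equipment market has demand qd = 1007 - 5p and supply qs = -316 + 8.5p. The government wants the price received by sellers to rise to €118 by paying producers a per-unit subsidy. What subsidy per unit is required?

Required subsidy s = €54 per unit

At a seller price of 118, quantity supplied is -316 + 8.5·118 = 687.
Buyers absorb 687 only when they pay pb with 1007 − 5·pb = 687, i.e. pb = 64.
s = ps − pb = 118 − 64 = 54.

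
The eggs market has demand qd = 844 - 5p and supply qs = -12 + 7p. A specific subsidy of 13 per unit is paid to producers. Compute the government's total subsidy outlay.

Pre-subsidy: 844 - 5p = -12 + 7p gives p* = 214/3, q* = 1462/3.
With the subsidy, sellers receive ps = pb + 13 for each unit, where pb is the price buyers pay.
Supply in terms of pb becomes qs = -12 + 7(pb + 13) = 79 + 7pb. Setting this equal to demand: 844 - 5pb = 79 + 7pb, so pb = 63.75.
Sellers receive ps = 63.75 + 13 = 76.75; q' = 844 − 5·63.75 = 525.25.
Government outlay = subsidy × quantity = 13 × 525.25 = 6828.25.

Government cost = 6828.25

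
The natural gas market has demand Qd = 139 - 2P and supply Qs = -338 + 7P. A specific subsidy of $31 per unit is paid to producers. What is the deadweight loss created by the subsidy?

Pre-subsidy: 139 - 2P = -338 + 7P gives P* = 53, Q* = 33.
With the subsidy, sellers receive Ps = Pb + 31 for each unit, where Pb is the price buyers pay.
Supply in terms of Pb becomes Qs = -338 + 7(Pb + 31) = -121 + 7Pb. Setting this equal to demand: 139 - 2Pb = -121 + 7Pb, so Pb = 260/9.
Sellers receive Ps = 260/9 + 31 = 539/9; Q' = 139 − 2·(260/9) = 731/9.
The subsidy expands output by 731/9 − 33 = 434/9 past the efficient level; on those units the gap between marginal cost and willingness to pay runs from 0 up to 31.
DWL = ½ × 31 × 434/9 = 6727/9.

Deadweight loss = 6727/9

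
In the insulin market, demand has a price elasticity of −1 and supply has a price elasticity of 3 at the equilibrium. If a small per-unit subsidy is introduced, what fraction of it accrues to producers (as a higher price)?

Producer share = 0.25

For a small subsidy around the equilibrium, the benefit split depends on the relative slopes, which at a point are proportional to the elasticities.
Buyer share = εs/(εs + |εd|) = 3/(3 + 1) = 0.75; seller share = |εd|/(εs + |εd|) = 0.25.
So producers capture 0.25 of the subsidy.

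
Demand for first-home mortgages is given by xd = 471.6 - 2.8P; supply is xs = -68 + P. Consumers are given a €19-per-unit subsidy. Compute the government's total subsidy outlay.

Pre-subsidy: 471.6 - 2.8P = -68 + P gives P* = 142, x* = 74.
With the rebate, buyers effectively pay Pb = Ps − 19, where Ps is the price sellers receive.
Demand in terms of Ps becomes xd = 471.6 − 2.8(Ps − 19) = 524.8 - 2.8Ps. Setting this equal to supply: 524.8 - 2.8Ps = -68 + Ps, so Ps = 156.
Buyers pay Pb = 156 − 19 = 137; x' = -68 + 1·156 = 88.
Government outlay = subsidy × quantity = 19 × 88 = 1672.

Government cost = €1672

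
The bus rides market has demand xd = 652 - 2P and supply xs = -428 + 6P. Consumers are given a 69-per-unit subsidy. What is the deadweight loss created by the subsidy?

Pre-subsidy: 652 - 2P = -428 + 6P gives P* = 135, x* = 382.
With the rebate, buyers effectively pay Pb = Ps − 69, where Ps is the price sellers receive.
Demand in terms of Ps becomes xd = 652 − 2(Ps − 69) = 790 - 2Ps. Setting this equal to supply: 790 - 2Ps = -428 + 6Ps, so Ps = 152.25.
Buyers pay Pb = 152.25 − 69 = 83.25; x' = -428 + 6·152.25 = 485.5.
The subsidy expands output by 485.5 − 382 = 103.5 past the efficient level; on those units the gap between marginal cost and willingness to pay runs from 0 up to 69.
DWL = ½ × 69 × 103.5 = 3570.75.

Deadweight loss = 3570.75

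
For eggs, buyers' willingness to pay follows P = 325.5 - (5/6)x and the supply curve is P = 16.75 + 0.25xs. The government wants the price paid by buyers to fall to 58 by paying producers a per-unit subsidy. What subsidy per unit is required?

At a buyer price of 58, quantity demanded is 390.6 − 1.2·58 = 321.
Sellers supply 321 only when they receive Ps = 16.75 + 0.25·321 = 97.
s = Ps − Pb = 97 − 58 = 39.

Required subsidy s = 39 per unit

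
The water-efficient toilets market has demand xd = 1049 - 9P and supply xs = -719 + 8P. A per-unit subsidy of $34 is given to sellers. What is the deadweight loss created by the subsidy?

Deadweight loss = $2448

Pre-subsidy: 1049 - 9P = -719 + 8P gives P* = 104, x* = 113.
With the subsidy, sellers receive Ps = Pb + 34 for each unit, where Pb is the price buyers pay.
Supply in terms of Pb becomes xs = -719 + 8(Pb + 34) = -447 + 8Pb. Setting this equal to demand: 1049 - 9Pb = -447 + 8Pb, so Pb = 88.
Sellers receive Ps = 88 + 34 = 122; x' = 1049 − 9·88 = 257.
The subsidy expands output by 257 − 113 = 144 past the efficient level; on those units the gap between marginal cost and willingness to pay runs from 0 up to 34.
DWL = ½ × 34 × 144 = 2448.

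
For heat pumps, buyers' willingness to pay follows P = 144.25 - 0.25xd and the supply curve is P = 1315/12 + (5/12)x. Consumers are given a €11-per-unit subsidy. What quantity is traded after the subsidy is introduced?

x' = 68.5

Pre-subsidy: 144.25 - 0.25x = 1315/12 + (5/12)x gives x* = 52 and P* = 131.25.
With the rebate, buyers effectively pay Pb = Ps − 11, where Ps is the price sellers receive.
On the curves, Pb = 144.25 - 0.25x and Ps = 1315/12 + (5/12)x; the wedge Ps − Pb = 11 gives 1315/12 + (5/12)x − (144.25 - 0.25x) = 11, so x' = 68.5.
Then Pb = 144.25 − 0.25·68.5 = 127.125 and Ps = 1315/12 + (5/12)·68.5 = 138.125.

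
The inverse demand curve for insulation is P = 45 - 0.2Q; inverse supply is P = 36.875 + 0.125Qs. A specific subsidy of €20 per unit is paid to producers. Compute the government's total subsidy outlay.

Pre-subsidy: 45 - 0.2Q = 36.875 + 0.125Q gives Q* = 25 and P* = 40.
With the subsidy, sellers receive Ps = Pb + 20 for each unit, where Pb is the price buyers pay.
On the curves, Pb = 45 - 0.2Q and Ps = 36.875 + 0.125Q; the wedge Ps − Pb = 20 gives 36.875 + 0.125Q − (45 - 0.2Q) = 20, so Q' = 1125/13.
Then Pb = 45 − 0.2·(1125/13) = 360/13 and Ps = 36.875 + 0.125·(1125/13) = 620/13.
Government outlay = subsidy × quantity = 20 × 1125/13 = 22500/13.

Government cost = 22500/13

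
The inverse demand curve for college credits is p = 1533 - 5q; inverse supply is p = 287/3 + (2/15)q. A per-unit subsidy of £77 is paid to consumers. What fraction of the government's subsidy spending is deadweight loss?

Pre-subsidy: 1533 - 5q = 287/3 + (2/15)q gives q* = 280 and p* = 133.
With the rebate, buyers effectively pay pb = ps − 77, where ps is the price sellers receive.
On the curves, pb = 1533 - 5q and ps = 287/3 + (2/15)q; the wedge ps − pb = 77 gives 287/3 + (2/15)q − (1533 - 5q) = 77, so q' = 295.
Then pb = 1533 − 5·295 = 58 and ps = 287/3 + (2/15)·295 = 135.
ΔCS = ½(280 + 295)(133 − 58) = 21562.5; ΔPS = ½(280 + 295)(135 − 133) = 575.
Government spending = 77 × 295 = 22715.
DWL = ½ × 77 × (295 − 280) = 577.5; fraction = 577.5 / 22715 = 3/118.

DWL / government spending = 3/118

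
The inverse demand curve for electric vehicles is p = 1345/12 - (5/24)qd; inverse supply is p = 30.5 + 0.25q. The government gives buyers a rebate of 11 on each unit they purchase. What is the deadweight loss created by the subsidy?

Pre-subsidy: 1345/12 - (5/24)q = 30.5 + 0.25q gives q* = 178 and p* = 75.
With the rebate, buyers effectively pay pb = ps − 11, where ps is the price sellers receive.
On the curves, pb = 1345/12 - (5/24)q and ps = 30.5 + 0.25q; the wedge ps − pb = 11 gives 30.5 + 0.25q − (1345/12 - (5/24)q) = 11, so q' = 202.
Then pb = 1345/12 − (5/24)·202 = 70 and ps = 30.5 + 0.25·202 = 81.
The subsidy expands output by 202 − 178 = 24 past the efficient level; on those units the gap between marginal cost and willingness to pay runs from 0 up to 11.
DWL = ½ × 11 × 24 = 132.

Deadweight loss = 132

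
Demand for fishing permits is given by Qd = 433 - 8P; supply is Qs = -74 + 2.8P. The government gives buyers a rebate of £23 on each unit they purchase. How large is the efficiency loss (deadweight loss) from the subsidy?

Deadweight loss = 14812/27

Pre-subsidy: 433 - 8P = -74 + 2.8P gives P* = 845/18, Q* = 517/9.
With the rebate, buyers effectively pay Pb = Ps − 23, where Ps is the price sellers receive.
Demand in terms of Ps becomes Qd = 433 − 8(Ps − 23) = 617 - 8Ps. Setting this equal to supply: 617 - 8Ps = -74 + 2.8Ps, so Ps = 3455/54.
Buyers pay Pb = 3455/54 − 23 = 2213/54; Q' = -74 + 2.8·(3455/54) = 2839/27.
The subsidy expands output by 2839/27 − 517/9 = 1288/27 past the efficient level; on those units the gap between marginal cost and willingness to pay runs from 0 up to 23.
DWL = ½ × 23 × 1288/27 = 14812/27.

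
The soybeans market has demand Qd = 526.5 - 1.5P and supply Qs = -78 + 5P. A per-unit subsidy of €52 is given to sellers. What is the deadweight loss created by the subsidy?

Deadweight loss = €1560

Pre-subsidy: 526.5 - 1.5P = -78 + 5P gives P* = 93, Q* = 387.
With the subsidy, sellers receive Ps = Pb + 52 for each unit, where Pb is the price buyers pay.
Supply in terms of Pb becomes Qs = -78 + 5(Pb + 52) = 182 + 5Pb. Setting this equal to demand: 526.5 - 1.5Pb = 182 + 5Pb, so Pb = 53.
Sellers receive Ps = 53 + 52 = 105; Q' = 526.5 − 1.5·53 = 447.
The subsidy expands output by 447 − 387 = 60 past the efficient level; on those units the gap between marginal cost and willingness to pay runs from 0 up to 52.
DWL = ½ × 52 × 60 = 1560.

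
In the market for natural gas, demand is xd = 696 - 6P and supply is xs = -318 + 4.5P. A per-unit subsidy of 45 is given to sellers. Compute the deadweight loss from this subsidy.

Deadweight loss = 18225/7

Pre-subsidy: 696 - 6P = -318 + 4.5P gives P* = 676/7, x* = 816/7.
With the subsidy, sellers receive Ps = Pb + 45 for each unit, where Pb is the price buyers pay.
Supply in terms of Pb becomes xs = -318 + 4.5(Pb + 45) = -115.5 + 4.5Pb. Setting this equal to demand: 696 - 6Pb = -115.5 + 4.5Pb, so Pb = 541/7.
Sellers receive Ps = 541/7 + 45 = 856/7; x' = 696 − 6·(541/7) = 1626/7.
The subsidy expands output by 1626/7 − 816/7 = 810/7 past the efficient level; on those units the gap between marginal cost and willingness to pay runs from 0 up to 45.
DWL = ½ × 45 × 810/7 = 18225/7.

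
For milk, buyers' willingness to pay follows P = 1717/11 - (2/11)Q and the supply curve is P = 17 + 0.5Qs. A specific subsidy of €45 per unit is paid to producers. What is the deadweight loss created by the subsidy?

Pre-subsidy: 1717/11 - (2/11)Q = 17 + 0.5Q gives Q* = 204 and P* = 119.
With the subsidy, sellers receive Ps = Pb + 45 for each unit, where Pb is the price buyers pay.
On the curves, Pb = 1717/11 - (2/11)Q and Ps = 17 + 0.5Q; the wedge Ps − Pb = 45 gives 17 + 0.5Q − (1717/11 - (2/11)Q) = 45, so Q' = 270.
Then Pb = 1717/11 − (2/11)·270 = 107 and Ps = 17 + 0.5·270 = 152.
The subsidy expands output by 270 − 204 = 66 past the efficient level; on those units the gap between marginal cost and willingness to pay runs from 0 up to 45.
DWL = ½ × 45 × 66 = 1485.

Deadweight loss = €1485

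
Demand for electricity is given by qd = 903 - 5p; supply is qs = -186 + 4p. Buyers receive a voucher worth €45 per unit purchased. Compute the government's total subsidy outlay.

Government cost = €17910

Pre-subsidy: 903 - 5p = -186 + 4p gives p* = 121, q* = 298.
With the rebate, buyers effectively pay pb = ps − 45, where ps is the price sellers receive.
Demand in terms of ps becomes qd = 903 − 5(ps − 45) = 1128 - 5ps. Setting this equal to supply: 1128 - 5ps = -186 + 4ps, so ps = 146.
Buyers pay pb = 146 − 45 = 101; q' = -186 + 4·146 = 398.
Government outlay = subsidy × quantity = 45 × 398 = 17910.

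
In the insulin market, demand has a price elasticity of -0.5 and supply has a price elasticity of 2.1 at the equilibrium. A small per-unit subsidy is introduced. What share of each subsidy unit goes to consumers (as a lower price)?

Consumer share = 21/26

For a small subsidy around the equilibrium, the benefit split depends on the relative slopes, which at a point are proportional to the elasticities.
Buyer share = εs/(εs + |εd|) = 2.1/(2.1 + 0.5) = 21/26; seller share = |εd|/(εs + |εd|) = 5/26.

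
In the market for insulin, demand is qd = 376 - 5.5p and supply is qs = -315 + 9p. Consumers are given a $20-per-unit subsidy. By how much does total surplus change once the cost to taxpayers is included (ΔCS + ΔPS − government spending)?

Net change in total surplus = -19800/29

Pre-subsidy: 376 - 5.5p = -315 + 9p gives p* = 1382/29, q* = 3303/29.
With the rebate, buyers effectively pay pb = ps − 20, where ps is the price sellers receive.
Demand in terms of ps becomes qd = 376 − 5.5(ps − 20) = 486 - 5.5ps. Setting this equal to supply: 486 - 5.5ps = -315 + 9ps, so ps = 1602/29.
Buyers pay pb = 1602/29 − 20 = 1022/29; q' = -315 + 9·(1602/29) = 5283/29.
ΔCS = ½(3303/29 + 5283/29)(1382/29 − 1022/29) = 1545480/841; ΔPS = ½(3303/29 + 5283/29)(1602/29 − 1382/29) = 944460/841.
Government spending = 20 × 5283/29 = 105660/29.
Net change = 1545480/841 + 944460/841 − 105660/29 = -19800/29. The loss equals the DWL triangle ½·20·1980/29.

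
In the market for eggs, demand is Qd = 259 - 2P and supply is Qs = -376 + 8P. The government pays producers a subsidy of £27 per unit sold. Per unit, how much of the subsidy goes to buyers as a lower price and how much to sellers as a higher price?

Buyers gain £21.6 per unit; sellers gain £5.4 per unit

Pre-subsidy: 259 - 2P = -376 + 8P gives P* = 63.5, Q* = 132.
With the subsidy, sellers receive Ps = Pb + 27 for each unit, where Pb is the price buyers pay.
Supply in terms of Pb becomes Qs = -376 + 8(Pb + 27) = -160 + 8Pb. Setting this equal to demand: 259 - 2Pb = -160 + 8Pb, so Pb = 41.9.
Sellers receive Ps = 41.9 + 27 = 68.9; Q' = 259 − 2·41.9 = 175.2.
Buyers' price falls by P* − Pb = 63.5 − 41.9 = 21.6; sellers' price rises by Ps − P* = 68.9 − 63.5 = 5.4.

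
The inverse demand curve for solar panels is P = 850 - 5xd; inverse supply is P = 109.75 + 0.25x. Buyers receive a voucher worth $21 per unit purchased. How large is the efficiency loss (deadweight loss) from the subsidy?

Deadweight loss = $42

Pre-subsidy: 850 - 5x = 109.75 + 0.25x gives x* = 141 and P* = 145.
With the rebate, buyers effectively pay Pb = Ps − 21, where Ps is the price sellers receive.
On the curves, Pb = 850 - 5x and Ps = 109.75 + 0.25x; the wedge Ps − Pb = 21 gives 109.75 + 0.25x − (850 - 5x) = 21, so x' = 145.
Then Pb = 850 − 5·145 = 125 and Ps = 109.75 + 0.25·145 = 146.
The subsidy expands output by 145 − 141 = 4 past the efficient level; on those units the gap between marginal cost and willingness to pay runs from 0 up to 21.
DWL = ½ × 21 × 4 = 42.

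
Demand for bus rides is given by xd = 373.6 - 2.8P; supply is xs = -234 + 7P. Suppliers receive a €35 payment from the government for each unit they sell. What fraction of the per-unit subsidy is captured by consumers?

Pre-subsidy: 373.6 - 2.8P = -234 + 7P gives P* = 62, x* = 200.
With the subsidy, sellers receive Ps = Pb + 35 for each unit, where Pb is the price buyers pay.
Supply in terms of Pb becomes xs = -234 + 7(Pb + 35) = 11 + 7Pb. Setting this equal to demand: 373.6 - 2.8Pb = 11 + 7Pb, so Pb = 37.
Sellers receive Ps = 37 + 35 = 72; x' = 373.6 − 2.8·37 = 270.
Buyers' price falls by P* − Pb = 62 − 37 = 25; sellers' price rises by Ps − P* = 72 − 62 = 10.
So consumers capture 25/35 = 5/7 of each unit of subsidy.

Consumer share = 5/7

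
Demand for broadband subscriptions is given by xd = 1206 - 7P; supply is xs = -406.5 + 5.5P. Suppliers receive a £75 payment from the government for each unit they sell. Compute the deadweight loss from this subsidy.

Pre-subsidy: 1206 - 7P = -406.5 + 5.5P gives P* = 129, x* = 303.
With the subsidy, sellers receive Ps = Pb + 75 for each unit, where Pb is the price buyers pay.
Supply in terms of Pb becomes xs = -406.5 + 5.5(Pb + 75) = 6 + 5.5Pb. Setting this equal to demand: 1206 - 7Pb = 6 + 5.5Pb, so Pb = 96.
Sellers receive Ps = 96 + 75 = 171; x' = 1206 − 7·96 = 534.
The subsidy expands output by 534 − 303 = 231 past the efficient level; on those units the gap between marginal cost and willingness to pay runs from 0 up to 75.
DWL = ½ × 75 × 231 = 8662.5.

Deadweight loss = £8662.5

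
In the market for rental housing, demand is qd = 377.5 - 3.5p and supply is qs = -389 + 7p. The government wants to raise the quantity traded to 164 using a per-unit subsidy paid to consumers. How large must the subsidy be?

At q = 164, invert demand for the buyer price: pb = (377.5 − 164)/3.5 = 61; invert supply for the seller price: ps = (164 − (-389))/7 = 79.
The subsidy must fill the gap: s = ps − pb = 79 − 61 = 18.

Required subsidy s = 18 per unit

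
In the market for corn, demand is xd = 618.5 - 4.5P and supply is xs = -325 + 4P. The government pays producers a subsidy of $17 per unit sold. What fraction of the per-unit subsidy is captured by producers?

Producer share = 9/17

Pre-subsidy: 618.5 - 4.5P = -325 + 4P gives P* = 111, x* = 119.
With the subsidy, sellers receive Ps = Pb + 17 for each unit, where Pb is the price buyers pay.
Supply in terms of Pb becomes xs = -325 + 4(Pb + 17) = -257 + 4Pb. Setting this equal to demand: 618.5 - 4.5Pb = -257 + 4Pb, so Pb = 103.
Sellers receive Ps = 103 + 17 = 120; x' = 618.5 − 4.5·103 = 155.
Buyers' price falls by P* − Pb = 111 − 103 = 8; sellers' price rises by Ps − P* = 120 − 111 = 9.
So producers capture 9/17 = 9/17 of each unit of subsidy.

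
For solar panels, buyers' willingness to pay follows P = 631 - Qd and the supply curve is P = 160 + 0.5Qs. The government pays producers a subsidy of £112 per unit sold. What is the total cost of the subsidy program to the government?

Government cost = 130592/3

Pre-subsidy: 631 - Q = 160 + 0.5Q gives Q* = 314 and P* = 317.
With the subsidy, sellers receive Ps = Pb + 112 for each unit, where Pb is the price buyers pay.
On the curves, Pb = 631 - Q and Ps = 160 + 0.5Q; the wedge Ps − Pb = 112 gives 160 + 0.5Q − (631 - Q) = 112, so Q' = 1166/3.
Then Pb = 631 − 1·(1166/3) = 727/3 and Ps = 160 + 0.5·(1166/3) = 1063/3.
Government outlay = subsidy × quantity = 112 × 1166/3 = 130592/3.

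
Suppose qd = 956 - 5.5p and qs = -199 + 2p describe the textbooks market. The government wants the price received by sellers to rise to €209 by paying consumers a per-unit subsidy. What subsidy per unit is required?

Required subsidy s = €75 per unit

At a seller price of 209, quantity supplied is -199 + 2·209 = 219.
Buyers absorb 219 only when they pay pb with 956 − 5.5·pb = 219, i.e. pb = 134.
s = ps − pb = 209 − 134 = 75.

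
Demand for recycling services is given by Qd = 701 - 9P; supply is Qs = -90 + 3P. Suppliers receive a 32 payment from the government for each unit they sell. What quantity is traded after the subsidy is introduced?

Pre-subsidy: 701 - 9P = -90 + 3P gives P* = 791/12, Q* = 107.75.
With the subsidy, sellers receive Ps = Pb + 32 for each unit, where Pb is the price buyers pay.
Supply in terms of Pb becomes Qs = -90 + 3(Pb + 32) = 6 + 3Pb. Setting this equal to demand: 701 - 9Pb = 6 + 3Pb, so Pb = 695/12.
Sellers receive Ps = 695/12 + 32 = 1079/12; Q' = 701 − 9·(695/12) = 179.75.

Q' = 179.75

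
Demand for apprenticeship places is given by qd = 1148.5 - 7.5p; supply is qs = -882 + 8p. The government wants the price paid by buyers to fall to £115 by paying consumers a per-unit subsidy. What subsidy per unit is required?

At a buyer price of 115, quantity demanded is 1148.5 − 7.5·115 = 286.
Sellers supply 286 only when they receive ps with -882 + 8·ps = 286, i.e. ps = 146.
s = ps − pb = 146 − 115 = 31.

Required subsidy s = £31 per unit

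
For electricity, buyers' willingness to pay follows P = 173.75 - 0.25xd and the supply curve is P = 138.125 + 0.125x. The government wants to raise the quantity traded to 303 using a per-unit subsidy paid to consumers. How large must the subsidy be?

At x = 303, from the demand curve buyers pay Pb = 173.75 − 0.25·303 = 98; from the supply curve sellers need Ps = 138.125 + 0.125·303 = 176.
The subsidy must fill the gap: s = Ps − Pb = 176 − 98 = 78.

Required subsidy s = 78 per unit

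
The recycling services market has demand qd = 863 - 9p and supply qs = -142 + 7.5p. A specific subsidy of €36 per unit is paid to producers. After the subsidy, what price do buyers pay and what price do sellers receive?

Pre-subsidy: 863 - 9p = -142 + 7.5p gives p* = 670/11, q* = 3463/11.
With the subsidy, sellers receive ps = pb + 36 for each unit, where pb is the price buyers pay.
Supply in terms of pb becomes qs = -142 + 7.5(pb + 36) = 128 + 7.5pb. Setting this equal to demand: 863 - 9pb = 128 + 7.5pb, so pb = 490/11.
Sellers receive ps = 490/11 + 36 = 886/11; q' = 863 − 9·(490/11) = 5083/11.

Buyers pay 490/11; sellers receive 886/11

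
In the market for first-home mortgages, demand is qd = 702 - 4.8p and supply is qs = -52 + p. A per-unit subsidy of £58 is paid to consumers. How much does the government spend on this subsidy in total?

Government cost = £7308

Pre-subsidy: 702 - 4.8p = -52 + p gives p* = 130, q* = 78.
With the rebate, buyers effectively pay pb = ps − 58, where ps is the price sellers receive.
Demand in terms of ps becomes qd = 702 − 4.8(ps − 58) = 980.4 - 4.8ps. Setting this equal to supply: 980.4 - 4.8ps = -52 + ps, so ps = 178.
Buyers pay pb = 178 − 58 = 120; q' = -52 + 1·178 = 126.
Government outlay = subsidy × quantity = 58 × 126 = 7308.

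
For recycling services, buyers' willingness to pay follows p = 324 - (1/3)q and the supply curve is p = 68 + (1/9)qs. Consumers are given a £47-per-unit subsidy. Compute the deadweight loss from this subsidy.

Deadweight loss = £2485.125

Pre-subsidy: 324 - (1/3)q = 68 + (1/9)q gives q* = 576 and p* = 132.
With the rebate, buyers effectively pay pb = ps − 47, where ps is the price sellers receive.
On the curves, pb = 324 - (1/3)q and ps = 68 + (1/9)q; the wedge ps − pb = 47 gives 68 + (1/9)q − (324 - (1/3)q) = 47, so q' = 681.75.
Then pb = 324 − (1/3)·681.75 = 96.75 and ps = 68 + (1/9)·681.75 = 143.75.
The subsidy expands output by 681.75 − 576 = 105.75 past the efficient level; on those units the gap between marginal cost and willingness to pay runs from 0 up to 47.
DWL = ½ × 47 × 105.75 = 2485.125.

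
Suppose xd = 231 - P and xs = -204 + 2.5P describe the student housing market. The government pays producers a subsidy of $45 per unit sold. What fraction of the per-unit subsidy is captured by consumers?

Consumer share = 5/7

Pre-subsidy: 231 - P = -204 + 2.5P gives P* = 870/7, x* = 747/7.
With the subsidy, sellers receive Ps = Pb + 45 for each unit, where Pb is the price buyers pay.
Supply in terms of Pb becomes xs = -204 + 2.5(Pb + 45) = -91.5 + 2.5Pb. Setting this equal to demand: 231 - Pb = -91.5 + 2.5Pb, so Pb = 645/7.
Sellers receive Ps = 645/7 + 45 = 960/7; x' = 231 − 1·(645/7) = 972/7.
Buyers' price falls by P* − Pb = 870/7 − 645/7 = 225/7; sellers' price rises by Ps − P* = 960/7 − 870/7 = 90/7.
So consumers capture (225/7)/45 = 5/7 of each unit of subsidy.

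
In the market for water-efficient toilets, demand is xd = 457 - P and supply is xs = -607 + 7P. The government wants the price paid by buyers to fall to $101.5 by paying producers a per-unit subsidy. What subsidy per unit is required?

Required subsidy s = $36 per unit

At a buyer price of 101.5, quantity demanded is 457 − 1·101.5 = 355.5.
Sellers supply 355.5 only when they receive Ps with -607 + 7·Ps = 355.5, i.e. Ps = 137.5.
s = Ps − Pb = 137.5 − 101.5 = 36.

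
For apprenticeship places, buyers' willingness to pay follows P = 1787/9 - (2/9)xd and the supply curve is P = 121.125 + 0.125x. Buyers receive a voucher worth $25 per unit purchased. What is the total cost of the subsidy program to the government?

Government cost = $7375

Pre-subsidy: 1787/9 - (2/9)x = 121.125 + 0.125x gives x* = 223 and P* = 149.
With the rebate, buyers effectively pay Pb = Ps − 25, where Ps is the price sellers receive.
On the curves, Pb = 1787/9 - (2/9)x and Ps = 121.125 + 0.125x; the wedge Ps − Pb = 25 gives 121.125 + 0.125x − (1787/9 - (2/9)x) = 25, so x' = 295.
Then Pb = 1787/9 − (2/9)·295 = 133 and Ps = 121.125 + 0.125·295 = 158.
Government outlay = subsidy × quantity = 25 × 295 = 7375.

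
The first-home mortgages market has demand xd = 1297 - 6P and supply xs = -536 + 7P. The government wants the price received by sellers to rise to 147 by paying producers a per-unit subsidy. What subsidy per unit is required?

Required subsidy s = 13 per unit

At a seller price of 147, quantity supplied is -536 + 7·147 = 493.
Buyers absorb 493 only when they pay Pb with 1297 − 6·Pb = 493, i.e. Pb = 134.
s = Ps − Pb = 147 − 134 = 13.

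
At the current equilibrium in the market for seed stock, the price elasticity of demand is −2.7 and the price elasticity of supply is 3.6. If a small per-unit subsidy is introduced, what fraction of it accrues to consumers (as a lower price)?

Consumer share = 4/7

For a small subsidy around the equilibrium, the benefit split depends on the relative slopes, which at a point are proportional to the elasticities.
Buyer share = εs/(εs + |εd|) = 3.6/(3.6 + 2.7) = 4/7; seller share = |εd|/(εs + |εd|) = 3/7.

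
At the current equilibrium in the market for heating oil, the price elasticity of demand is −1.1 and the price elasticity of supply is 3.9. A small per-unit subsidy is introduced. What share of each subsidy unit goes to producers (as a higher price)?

For a small subsidy around the equilibrium, the benefit split depends on the relative slopes, which at a point are proportional to the elasticities.
Buyer share = εs/(εs + |εd|) = 3.9/(3.9 + 1.1) = 0.78; seller share = |εd|/(εs + |εd|) = 0.22.
So producers capture 0.22 of the subsidy.

Producer share = 0.22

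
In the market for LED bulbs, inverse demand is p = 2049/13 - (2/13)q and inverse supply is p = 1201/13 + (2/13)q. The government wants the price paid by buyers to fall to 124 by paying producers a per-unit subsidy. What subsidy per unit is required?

Required subsidy s = 2 per unit

At a buyer price of 124, quantity demanded is 1024.5 − 6.5·124 = 218.5.
Sellers supply 218.5 only when they receive ps = 1201/13 + (2/13)·218.5 = 126.
s = ps − pb = 126 − 124 = 2.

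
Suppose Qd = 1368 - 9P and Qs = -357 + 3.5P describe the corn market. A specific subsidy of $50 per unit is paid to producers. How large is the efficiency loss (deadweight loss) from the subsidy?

Deadweight loss = $3150

Pre-subsidy: 1368 - 9P = -357 + 3.5P gives P* = 138, Q* = 126.
With the subsidy, sellers receive Ps = Pb + 50 for each unit, where Pb is the price buyers pay.
Supply in terms of Pb becomes Qs = -357 + 3.5(Pb + 50) = -182 + 3.5Pb. Setting this equal to demand: 1368 - 9Pb = -182 + 3.5Pb, so Pb = 124.
Sellers receive Ps = 124 + 50 = 174; Q' = 1368 − 9·124 = 252.
The subsidy expands output by 252 − 126 = 126 past the efficient level; on those units the gap between marginal cost and willingness to pay runs from 0 up to 50.
DWL = ½ × 50 × 126 = 3150.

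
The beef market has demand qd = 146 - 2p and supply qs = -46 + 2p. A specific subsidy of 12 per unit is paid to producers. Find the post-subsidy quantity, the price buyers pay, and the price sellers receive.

q' = 62; buyers pay 42; sellers receive 54

Pre-subsidy: 146 - 2p = -46 + 2p gives p* = 48, q* = 50.
With the subsidy, sellers receive ps = pb + 12 for each unit, where pb is the price buyers pay.
Supply in terms of pb becomes qs = -46 + 2(pb + 12) = -22 + 2pb. Setting this equal to demand: 146 - 2pb = -22 + 2pb, so pb = 42.
Sellers receive ps = 42 + 12 = 54; q' = 146 − 2·42 = 62.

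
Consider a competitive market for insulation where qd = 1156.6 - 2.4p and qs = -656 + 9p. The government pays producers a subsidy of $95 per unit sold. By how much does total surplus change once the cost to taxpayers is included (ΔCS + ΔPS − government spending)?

Pre-subsidy: 1156.6 - 2.4p = -656 + 9p gives p* = 159, q* = 775.
With the subsidy, sellers receive ps = pb + 95 for each unit, where pb is the price buyers pay.
Supply in terms of pb becomes qs = -656 + 9(pb + 95) = 199 + 9pb. Setting this equal to demand: 1156.6 - 2.4pb = 199 + 9pb, so pb = 84.
Sellers receive ps = 84 + 95 = 179; q' = 1156.6 − 2.4·84 = 955.
ΔCS = ½(775 + 955)(159 − 84) = 64875; ΔPS = ½(775 + 955)(179 − 159) = 17300.
Government spending = 95 × 955 = 90725.
Net change = 64875 + 17300 − 90725 = -8550. The loss equals the DWL triangle ½·95·180.

Net change in total surplus = -$8550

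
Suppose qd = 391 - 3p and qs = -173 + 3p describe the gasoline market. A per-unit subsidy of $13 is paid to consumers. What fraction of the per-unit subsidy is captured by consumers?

Pre-subsidy: 391 - 3p = -173 + 3p gives p* = 94, q* = 109.
With the rebate, buyers effectively pay pb = ps − 13, where ps is the price sellers receive.
Demand in terms of ps becomes qd = 391 − 3(ps − 13) = 430 - 3ps. Setting this equal to supply: 430 - 3ps = -173 + 3ps, so ps = 100.5.
Buyers pay pb = 100.5 − 13 = 87.5; q' = -173 + 3·100.5 = 128.5.
Buyers' price falls by p* − pb = 94 − 87.5 = 6.5; sellers' price rises by ps − p* = 100.5 − 94 = 6.5.
So consumers capture 6.5/13 = 0.5 of each unit of subsidy.

Consumer share = 0.5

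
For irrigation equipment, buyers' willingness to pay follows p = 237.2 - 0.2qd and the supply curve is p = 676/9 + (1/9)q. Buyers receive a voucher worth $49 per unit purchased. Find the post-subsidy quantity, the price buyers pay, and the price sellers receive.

Pre-subsidy: 237.2 - 0.2q = 676/9 + (1/9)q gives q* = 521 and p* = 133.
With the rebate, buyers effectively pay pb = ps − 49, where ps is the price sellers receive.
On the curves, pb = 237.2 - 0.2q and ps = 676/9 + (1/9)q; the wedge ps − pb = 49 gives 676/9 + (1/9)q − (237.2 - 0.2q) = 49, so q' = 678.5.
Then pb = 237.2 − 0.2·678.5 = 101.5 and ps = 676/9 + (1/9)·678.5 = 150.5.

q' = 678.5; buyers pay $101.5; sellers receive $150.5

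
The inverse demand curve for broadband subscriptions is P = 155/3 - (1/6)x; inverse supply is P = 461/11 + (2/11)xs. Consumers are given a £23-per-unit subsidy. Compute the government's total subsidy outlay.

Government cost = £2162

Pre-subsidy: 155/3 - (1/6)x = 461/11 + (2/11)x gives x* = 28 and P* = 47.
With the rebate, buyers effectively pay Pb = Ps − 23, where Ps is the price sellers receive.
On the curves, Pb = 155/3 - (1/6)x and Ps = 461/11 + (2/11)x; the wedge Ps − Pb = 23 gives 461/11 + (2/11)x − (155/3 - (1/6)x) = 23, so x' = 94.
Then Pb = 155/3 − (1/6)·94 = 36 and Ps = 461/11 + (2/11)·94 = 59.
Government outlay = subsidy × quantity = 23 × 94 = 2162.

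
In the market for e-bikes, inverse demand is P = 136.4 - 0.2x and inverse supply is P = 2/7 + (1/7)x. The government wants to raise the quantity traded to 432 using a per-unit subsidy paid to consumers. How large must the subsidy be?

Required subsidy s = 12 per unit

At x = 432, from the demand curve buyers pay Pb = 136.4 − 0.2·432 = 50; from the supply curve sellers need Ps = 2/7 + (1/7)·432 = 62.
The subsidy must fill the gap: s = Ps − Pb = 62 − 50 = 12.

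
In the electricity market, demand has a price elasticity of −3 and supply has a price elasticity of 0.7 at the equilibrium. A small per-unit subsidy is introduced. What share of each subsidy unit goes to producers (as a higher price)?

For a small subsidy around the equilibrium, the benefit split depends on the relative slopes, which at a point are proportional to the elasticities.
Buyer share = εs/(εs + |εd|) = 0.7/(0.7 + 3) = 7/37; seller share = |εd|/(εs + |εd|) = 30/37.
So producers capture 30/37 of the subsidy.

Producer share = 30/37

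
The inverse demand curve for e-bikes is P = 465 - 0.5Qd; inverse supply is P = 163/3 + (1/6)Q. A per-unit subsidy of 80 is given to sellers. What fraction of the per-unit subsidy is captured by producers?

Pre-subsidy: 465 - 0.5Q = 163/3 + (1/6)Q gives Q* = 616 and P* = 157.
With the subsidy, sellers receive Ps = Pb + 80 for each unit, where Pb is the price buyers pay.
On the curves, Pb = 465 - 0.5Q and Ps = 163/3 + (1/6)Q; the wedge Ps − Pb = 80 gives 163/3 + (1/6)Q − (465 - 0.5Q) = 80, so Q' = 736.
Then Pb = 465 − 0.5·736 = 97 and Ps = 163/3 + (1/6)·736 = 177.
Buyers' price falls by P* − Pb = 157 − 97 = 60; sellers' price rises by Ps − P* = 177 − 157 = 20.
So producers capture 20/80 = 0.25 of each unit of subsidy.

Producer share = 0.25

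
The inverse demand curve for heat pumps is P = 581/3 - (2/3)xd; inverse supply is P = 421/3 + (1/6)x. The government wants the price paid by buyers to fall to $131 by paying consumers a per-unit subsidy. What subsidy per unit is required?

Required subsidy s = $25 per unit

At a buyer price of 131, quantity demanded is 290.5 − 1.5·131 = 94.
Sellers supply 94 only when they receive Ps = 421/3 + (1/6)·94 = 156.
s = Ps − Pb = 156 − 131 = 25.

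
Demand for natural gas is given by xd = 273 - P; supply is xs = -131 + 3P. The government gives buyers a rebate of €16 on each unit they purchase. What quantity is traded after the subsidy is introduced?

Pre-subsidy: 273 - P = -131 + 3P gives P* = 101, x* = 172.
With the rebate, buyers effectively pay Pb = Ps − 16, where Ps is the price sellers receive.
Demand in terms of Ps becomes xd = 273 − 1(Ps − 16) = 289 - Ps. Setting this equal to supply: 289 - Ps = -131 + 3Ps, so Ps = 105.
Buyers pay Pb = 105 − 16 = 89; x' = -131 + 3·105 = 184.

x' = 184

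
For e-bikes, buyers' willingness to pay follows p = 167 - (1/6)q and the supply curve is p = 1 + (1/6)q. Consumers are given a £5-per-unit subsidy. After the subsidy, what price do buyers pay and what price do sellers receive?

Pre-subsidy: 167 - (1/6)q = 1 + (1/6)q gives q* = 498 and p* = 84.
With the rebate, buyers effectively pay pb = ps − 5, where ps is the price sellers receive.
On the curves, pb = 167 - (1/6)q and ps = 1 + (1/6)q; the wedge ps − pb = 5 gives 1 + (1/6)q − (167 - (1/6)q) = 5, so q' = 513.
Then pb = 167 − (1/6)·513 = 81.5 and ps = 1 + (1/6)·513 = 86.5.

Buyers pay £81.5; sellers receive £86.5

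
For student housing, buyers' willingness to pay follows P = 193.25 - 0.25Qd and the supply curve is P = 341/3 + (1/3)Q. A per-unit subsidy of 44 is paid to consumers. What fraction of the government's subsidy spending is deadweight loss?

Pre-subsidy: 193.25 - 0.25Q = 341/3 + (1/3)Q gives Q* = 955/7 and P* = 1114/7.
With the rebate, buyers effectively pay Pb = Ps − 44, where Ps is the price sellers receive.
On the curves, Pb = 193.25 - 0.25Q and Ps = 341/3 + (1/3)Q; the wedge Ps − Pb = 44 gives 341/3 + (1/3)Q − (193.25 - 0.25Q) = 44, so Q' = 1483/7.
Then Pb = 193.25 − 0.25·(1483/7) = 982/7 and Ps = 341/3 + (1/3)·(1483/7) = 1290/7.
ΔCS = ½(955/7 + 1483/7)(1114/7 − 982/7) = 160908/49; ΔPS = ½(955/7 + 1483/7)(1290/7 − 1114/7) = 214544/49.
Government spending = 44 × 1483/7 = 65252/7.
DWL = ½ × 44 × (1483/7 − 955/7) = 11616/7; fraction = (11616/7) / (65252/7) = 264/1483.

DWL / government spending = 264/1483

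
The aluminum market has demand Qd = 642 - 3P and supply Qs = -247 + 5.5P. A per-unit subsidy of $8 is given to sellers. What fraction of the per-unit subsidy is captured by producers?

Producer share = 6/17

Pre-subsidy: 642 - 3P = -247 + 5.5P gives P* = 1778/17, Q* = 5580/17.
With the subsidy, sellers receive Ps = Pb + 8 for each unit, where Pb is the price buyers pay.
Supply in terms of Pb becomes Qs = -247 + 5.5(Pb + 8) = -203 + 5.5Pb. Setting this equal to demand: 642 - 3Pb = -203 + 5.5Pb, so Pb = 1690/17.
Sellers receive Ps = 1690/17 + 8 = 1826/17; Q' = 642 − 3·(1690/17) = 5844/17.
Buyers' price falls by P* − Pb = 1778/17 − 1690/17 = 88/17; sellers' price rises by Ps − P* = 1826/17 − 1778/17 = 48/17.
So producers capture (48/17)/8 = 6/17 of each unit of subsidy.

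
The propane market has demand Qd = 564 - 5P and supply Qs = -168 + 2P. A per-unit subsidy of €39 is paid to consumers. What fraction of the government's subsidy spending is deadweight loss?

DWL / government spending = 65/226

Pre-subsidy: 564 - 5P = -168 + 2P gives P* = 732/7, Q* = 288/7.
With the rebate, buyers effectively pay Pb = Ps − 39, where Ps is the price sellers receive.
Demand in terms of Ps becomes Qd = 564 − 5(Ps − 39) = 759 - 5Ps. Setting this equal to supply: 759 - 5Ps = -168 + 2Ps, so Ps = 927/7.
Buyers pay Pb = 927/7 − 39 = 654/7; Q' = -168 + 2·(927/7) = 678/7.
ΔCS = ½(288/7 + 678/7)(732/7 − 654/7) = 5382/7; ΔPS = ½(288/7 + 678/7)(927/7 − 732/7) = 13455/7.
Government spending = 39 × 678/7 = 26442/7.
DWL = ½ × 39 × (678/7 − 288/7) = 7605/7; fraction = (7605/7) / (26442/7) = 65/226.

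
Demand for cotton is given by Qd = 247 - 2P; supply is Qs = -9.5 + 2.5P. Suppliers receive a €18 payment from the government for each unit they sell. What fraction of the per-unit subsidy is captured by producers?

Producer share = 4/9

Pre-subsidy: 247 - 2P = -9.5 + 2.5P gives P* = 57, Q* = 133.
With the subsidy, sellers receive Ps = Pb + 18 for each unit, where Pb is the price buyers pay.
Supply in terms of Pb becomes Qs = -9.5 + 2.5(Pb + 18) = 35.5 + 2.5Pb. Setting this equal to demand: 247 - 2Pb = 35.5 + 2.5Pb, so Pb = 47.
Sellers receive Ps = 47 + 18 = 65; Q' = 247 − 2·47 = 153.
Buyers' price falls by P* − Pb = 57 − 47 = 10; sellers' price rises by Ps − P* = 65 − 57 = 8.
So producers capture 8/18 = 4/9 of each unit of subsidy.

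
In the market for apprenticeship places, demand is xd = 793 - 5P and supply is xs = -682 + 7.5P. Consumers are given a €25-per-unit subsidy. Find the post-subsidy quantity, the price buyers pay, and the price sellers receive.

x' = 278; buyers pay €103; sellers receive €128

Pre-subsidy: 793 - 5P = -682 + 7.5P gives P* = 118, x* = 203.
With the rebate, buyers effectively pay Pb = Ps − 25, where Ps is the price sellers receive.
Demand in terms of Ps becomes xd = 793 − 5(Ps − 25) = 918 - 5Ps. Setting this equal to supply: 918 - 5Ps = -682 + 7.5Ps, so Ps = 128.
Buyers pay Pb = 128 − 25 = 103; x' = -682 + 7.5·128 = 278.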